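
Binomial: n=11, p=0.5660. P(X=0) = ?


C(11,0) = 1
p^0 = 1.000000
(1-p)^11 = 0.000103
P = 1 * 1.000000 * 0.000103 = 0.0001

P(X=0) = 0.0001


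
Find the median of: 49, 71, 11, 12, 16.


Sorted: 11, 12, 16, 49, 71
n = 5 (odd)
Middle value = 16

Median = 16


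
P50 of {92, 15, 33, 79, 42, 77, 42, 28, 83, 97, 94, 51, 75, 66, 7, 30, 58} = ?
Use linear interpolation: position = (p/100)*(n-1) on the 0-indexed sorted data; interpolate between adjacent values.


Sorted: 7, 15, 28, 30, 33, 42, 42, 51, 58, 66, 75, 77, 79, 83, 92, 94, 97
n = 17
Index = 50/100 * 16 = 8.0000
Lower = data[8] = 58, Upper = data[9] = 66
P50 = 58 + 0*(8) = 58.0000

P50 = 58.0000


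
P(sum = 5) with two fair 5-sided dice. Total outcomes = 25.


Total outcomes = 5×5 = 25
Favorable (sum = 5): 4
P = 4/25 = 0.1600

P = 0.1600


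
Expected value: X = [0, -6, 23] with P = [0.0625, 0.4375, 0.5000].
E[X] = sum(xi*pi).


E[X] = 0*0.0625 - 6*0.4375 + 23*0.5000
= 0 - 2.6250 + 11.5000
= 8.8750

E[X] = 8.8750


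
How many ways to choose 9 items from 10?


C(10,9) = 10!/(9! × 1!)
= 3628800/(362880 × 1)
= 10

C(10,9) = 10


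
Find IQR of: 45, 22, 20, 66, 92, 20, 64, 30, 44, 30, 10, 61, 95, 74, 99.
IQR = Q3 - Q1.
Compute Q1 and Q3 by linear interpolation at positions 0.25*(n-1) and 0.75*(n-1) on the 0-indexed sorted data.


Sorted: 10, 20, 20, 22, 30, 30, 44, 45, 61, 64, 66, 74, 92, 95, 99
Q1 (25th %ile) = 26.0000
Q3 (75th %ile) = 70.0000
IQR = 70.0000 - 26.0000 = 44.0000

IQR = 44.0000


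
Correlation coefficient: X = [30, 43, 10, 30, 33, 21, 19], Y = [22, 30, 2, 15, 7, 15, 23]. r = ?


Mean X = 26.5714, Mean Y = 16.2857
SD X = 9.983660, SD Y = 8.939707
Cov = 53.408163
r = 53.408163/(9.983660*8.939707) = 0.5984

r = 0.5984


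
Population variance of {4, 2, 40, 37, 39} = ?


Mean = 24.4000
Squared deviations: 416.1600, 501.7600, 243.3600, 158.7600, 213.1600
Sum = 1533.2000
Variance = 1533.2000/5 = 306.6400

Variance = 306.6400


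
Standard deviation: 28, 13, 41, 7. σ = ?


Mean = 22.2500
Variance = 175.6875
SD = sqrt(175.6875) = 13.2547

SD = 13.2547


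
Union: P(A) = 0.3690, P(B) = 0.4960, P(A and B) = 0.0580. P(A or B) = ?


P(A∪B) = 0.3690 + 0.4960 - 0.0580
= 0.8650 - 0.0580
= 0.8070

P(A∪B) = 0.8070


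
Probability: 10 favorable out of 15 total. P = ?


P = 10/15 = 0.6667

P = 0.6667


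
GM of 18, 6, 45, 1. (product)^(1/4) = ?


Product = 18 × 6 × 45 × 1 = 4860
GM = 4860^(1/4) = 8.3495

GM = 8.3495


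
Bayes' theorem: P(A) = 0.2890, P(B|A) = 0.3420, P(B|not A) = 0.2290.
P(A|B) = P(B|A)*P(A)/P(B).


P(B) = P(B|A)*P(A) + P(B|A')*P(A')
= 0.3420*0.2890 + 0.2290*0.7110
= 0.098838 + 0.162819 = 0.261657
P(A|B) = 0.098838/0.261657 = 0.3777

P(A|B) = 0.3777


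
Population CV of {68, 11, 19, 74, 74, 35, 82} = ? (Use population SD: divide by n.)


Mean = 51.8571
SD = 27.2104
CV = (27.2104/51.8571)*100 = 52.4719%

CV = 52.4719%


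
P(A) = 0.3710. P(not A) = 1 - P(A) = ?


P(not A) = 1 - 0.3710 = 0.6290

P(not A) = 0.6290


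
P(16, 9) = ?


P(16,9) = 16!/7!
= 20922789888000/5040
= 4151347200

P(16,9) = 4151347200


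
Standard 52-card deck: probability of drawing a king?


4 kings in 52 cards
P = 4/52 = 0.0769

P = 0.0769


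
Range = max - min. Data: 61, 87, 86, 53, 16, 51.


Max = 87, Min = 16
Range = 87 - 16 = 71

Range = 71


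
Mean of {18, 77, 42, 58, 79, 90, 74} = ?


Sum = 18 + 77 + 42 + 58 + 79 + 90 + 74 = 438
n = 7
Mean = 438/7 = 62.5714

Mean = 62.5714


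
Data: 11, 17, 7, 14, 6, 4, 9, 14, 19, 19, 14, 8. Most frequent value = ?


Frequencies: 4:1, 6:1, 7:1, 8:1, 9:1, 11:1, 14:3, 17:1, 19:2
Max frequency = 3
Mode = 14

Mode = 14


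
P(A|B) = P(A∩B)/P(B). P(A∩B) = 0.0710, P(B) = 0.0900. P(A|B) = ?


P(A|B) = 0.0710/0.0900 = 0.7889

P(A|B) = 0.7889


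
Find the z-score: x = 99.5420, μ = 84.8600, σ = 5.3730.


z = (99.5420 - 84.8600)/5.3730
= 14.6820/5.3730
= 2.7326

z = 2.7326


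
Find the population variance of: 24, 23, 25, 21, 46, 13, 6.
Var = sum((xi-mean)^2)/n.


Mean = 22.5714
Squared deviations: 2.0408, 0.1837, 5.8980, 2.4694, 548.8980, 91.6122, 274.6122
Sum = 925.7143
Variance = 925.7143/7 = 132.2449

Variance = 132.2449


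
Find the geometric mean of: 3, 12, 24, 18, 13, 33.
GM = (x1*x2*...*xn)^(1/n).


Product = 3 × 12 × 24 × 18 × 13 × 33 = 6671808
GM = 6671808^(1/6) = 13.7206

GM = 13.7206


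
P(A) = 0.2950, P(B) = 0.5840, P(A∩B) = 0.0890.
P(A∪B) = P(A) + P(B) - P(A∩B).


P(A∪B) = 0.2950 + 0.5840 - 0.0890
= 0.8790 - 0.0890
= 0.7900

P(A∪B) = 0.7900


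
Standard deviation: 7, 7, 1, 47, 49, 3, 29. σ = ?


Mean = 20.4286
Variance = 376.8163
SD = sqrt(376.8163) = 19.4118

SD = 19.4118


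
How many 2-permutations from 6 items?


P(6,2) = 6!/4!
= 720/24
= 30

P(6,2) = 30


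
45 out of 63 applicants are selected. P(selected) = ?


P = 45/63 = 0.7143

P = 0.7143


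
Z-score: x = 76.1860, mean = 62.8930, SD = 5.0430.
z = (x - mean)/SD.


z = (76.1860 - 62.8930)/5.0430
= 13.2930/5.0430
= 2.6359

z = 2.6359


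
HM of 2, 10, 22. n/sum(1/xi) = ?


Sum of reciprocals = 1/2 + 1/10 + 1/22 = 0.645455
HM = 3/0.645455 = 4.6479

HM = 4.6479


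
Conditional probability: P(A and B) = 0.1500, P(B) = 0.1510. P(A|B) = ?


P(A|B) = 0.1500/0.1510 = 0.9934

P(A|B) = 0.9934


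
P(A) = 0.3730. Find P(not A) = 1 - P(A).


P(not A) = 1 - 0.3730 = 0.6270

P(not A) = 0.6270


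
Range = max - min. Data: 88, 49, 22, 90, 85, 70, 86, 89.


Max = 90, Min = 22
Range = 90 - 22 = 68

Range = 68


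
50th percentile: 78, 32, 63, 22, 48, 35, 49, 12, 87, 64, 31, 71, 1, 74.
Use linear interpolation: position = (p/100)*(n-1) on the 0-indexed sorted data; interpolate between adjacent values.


Sorted: 1, 12, 22, 31, 32, 35, 48, 49, 63, 64, 71, 74, 78, 87
n = 14
Index = 50/100 * 13 = 6.5000
Lower = data[6] = 48, Upper = data[7] = 49
P50 = 48 + 0.5000*(1) = 48.5000

P50 = 48.5000


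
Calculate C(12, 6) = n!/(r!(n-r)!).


C(12,6) = 12!/(6! × 6!)
= 479001600/(720 × 720)
= 924

C(12,6) = 924


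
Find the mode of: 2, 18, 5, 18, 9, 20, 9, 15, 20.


Frequencies: 2:1, 5:1, 9:2, 15:1, 18:2, 20:2
Max frequency = 2
Mode = 9, 18, 20

Mode = 9, 18, 20


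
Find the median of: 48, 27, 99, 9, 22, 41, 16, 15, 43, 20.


Sorted: 9, 15, 16, 20, 22, 27, 41, 43, 48, 99
n = 10 (even)
Middle values: 22 and 27
Median = (22+27)/2 = 24.5000

Median = 24.5000


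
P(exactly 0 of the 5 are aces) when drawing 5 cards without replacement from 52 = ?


Hypergeometric: P(X=0) = C(4,0)·C(48,5) / C(52,5)
= 1 × 1712304 / 2598960
= 1712304/2598960 = 0.6588

P = 0.6588


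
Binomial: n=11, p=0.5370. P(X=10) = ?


C(11,10) = 11
p^10 = 0.001994
(1-p)^1 = 0.463000
P = 11 * 0.001994 * 0.463000 = 0.0102

P(X=10) = 0.0102


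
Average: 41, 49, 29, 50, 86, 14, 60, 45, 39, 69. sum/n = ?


Sum = 41 + 49 + 29 + 50 + 86 + 14 + 60 + 45 + 39 + 69 = 482
n = 10
Mean = 482/10 = 48.2000

Mean = 48.2000


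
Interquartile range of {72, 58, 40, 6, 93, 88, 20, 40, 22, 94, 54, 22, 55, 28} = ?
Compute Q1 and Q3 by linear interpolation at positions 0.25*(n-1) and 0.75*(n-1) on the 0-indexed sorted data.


Sorted: 6, 20, 22, 22, 28, 40, 40, 54, 55, 58, 72, 88, 93, 94
Q1 (25th %ile) = 23.5000
Q3 (75th %ile) = 68.5000
IQR = 68.5000 - 23.5000 = 45.0000

IQR = 45.0000


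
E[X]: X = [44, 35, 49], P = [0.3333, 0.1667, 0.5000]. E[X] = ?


E[X] = 44*0.3333 + 35*0.1667 + 49*0.5000
= 14.6652 + 5.8345 + 24.5000
= 44.9997

E[X] = 44.9997


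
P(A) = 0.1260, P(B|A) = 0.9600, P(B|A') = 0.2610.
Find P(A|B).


P(B) = P(B|A)*P(A) + P(B|A')*P(A')
= 0.9600*0.1260 + 0.2610*0.8740
= 0.120960 + 0.228114 = 0.349074
P(A|B) = 0.120960/0.349074 = 0.3465

P(A|B) = 0.3465


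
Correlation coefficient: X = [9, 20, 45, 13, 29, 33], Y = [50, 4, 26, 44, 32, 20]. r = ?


Mean X = 24.8333, Mean Y = 29.3333
SD X = 12.280291, SD Y = 15.216950
Cov = -85.111111
r = -85.111111/(12.280291*15.216950) = -0.4555

r = -0.4555


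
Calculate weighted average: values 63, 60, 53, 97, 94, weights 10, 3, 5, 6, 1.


Numerator = 63*10 + 60*3 + 53*5 + 97*6 + 94*1 = 1751
Denominator = 10 + 3 + 5 + 6 + 1 = 25
WM = 1751/25 = 70.0400

WM = 70.0400


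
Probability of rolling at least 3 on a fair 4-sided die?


Favorable outcomes (roll ≥ 3): 2
Total outcomes = 4
P = 2/4 = 0.5000

P = 0.5000


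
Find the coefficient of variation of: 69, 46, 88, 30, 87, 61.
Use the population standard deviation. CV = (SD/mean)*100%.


Mean = 63.5000
SD = 20.8866
CV = (20.8866/63.5000)*100 = 32.8923%

CV = 32.8923%


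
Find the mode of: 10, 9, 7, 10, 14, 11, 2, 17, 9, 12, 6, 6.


Frequencies: 2:1, 6:2, 7:1, 9:2, 10:2, 11:1, 12:1, 14:1, 17:1
Max frequency = 2
Mode = 6, 9, 10

Mode = 6, 9, 10


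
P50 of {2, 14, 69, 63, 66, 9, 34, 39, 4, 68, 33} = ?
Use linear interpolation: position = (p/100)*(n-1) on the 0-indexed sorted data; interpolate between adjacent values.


Sorted: 2, 4, 9, 14, 33, 34, 39, 63, 66, 68, 69
n = 11
Index = 50/100 * 10 = 5.0000
Lower = data[5] = 34, Upper = data[6] = 39
P50 = 34 + 0*(5) = 34.0000

P50 = 34.0000


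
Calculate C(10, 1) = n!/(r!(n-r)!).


C(10,1) = 10!/(1! × 9!)
= 3628800/(1 × 362880)
= 10

C(10,1) = 10


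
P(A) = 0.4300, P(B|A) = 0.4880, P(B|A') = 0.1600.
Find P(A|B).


P(B) = P(B|A)*P(A) + P(B|A')*P(A')
= 0.4880*0.4300 + 0.1600*0.5700
= 0.209840 + 0.091200 = 0.301040
P(A|B) = 0.209840/0.301040 = 0.6971

P(A|B) = 0.6971


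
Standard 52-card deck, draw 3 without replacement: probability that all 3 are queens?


P(all queens) = (4/52) × (3/51) × (2/50)
= 0.0002

P = 0.0002


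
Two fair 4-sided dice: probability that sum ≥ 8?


Total outcomes = 4×4 = 16
Favorable (sum ≥ 8): 1
P = 1/16 = 0.0625

P = 0.0625


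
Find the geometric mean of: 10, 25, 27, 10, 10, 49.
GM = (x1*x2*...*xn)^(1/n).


Product = 10 × 25 × 27 × 10 × 10 × 49 = 33075000
GM = 33075000^(1/6) = 17.9164

GM = 17.9164


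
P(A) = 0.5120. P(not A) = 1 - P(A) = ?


P(not A) = 1 - 0.5120 = 0.4880

P(not A) = 0.4880


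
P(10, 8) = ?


P(10,8) = 10!/2!
= 3628800/2
= 1814400

P(10,8) = 1814400


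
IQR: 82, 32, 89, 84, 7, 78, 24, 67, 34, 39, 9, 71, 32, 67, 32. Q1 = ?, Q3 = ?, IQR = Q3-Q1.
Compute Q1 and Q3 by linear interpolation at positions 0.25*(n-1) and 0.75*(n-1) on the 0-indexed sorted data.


Sorted: 7, 9, 24, 32, 32, 32, 34, 39, 67, 67, 71, 78, 82, 84, 89
Q1 (25th %ile) = 32.0000
Q3 (75th %ile) = 74.5000
IQR = 74.5000 - 32.0000 = 42.5000

IQR = 42.5000


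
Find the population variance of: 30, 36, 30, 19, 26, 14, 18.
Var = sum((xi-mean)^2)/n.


Mean = 24.7143
Squared deviations: 27.9388, 127.3673, 27.9388, 32.6531, 1.6531, 114.7959, 45.0816
Sum = 377.4286
Variance = 377.4286/7 = 53.9184

Variance = 53.9184


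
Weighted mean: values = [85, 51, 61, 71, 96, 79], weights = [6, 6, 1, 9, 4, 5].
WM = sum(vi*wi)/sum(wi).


Numerator = 85*6 + 51*6 + 61*1 + 71*9 + 96*4 + 79*5 = 2295
Denominator = 6 + 6 + 1 + 9 + 4 + 5 = 31
WM = 2295/31 = 74.0323

WM = 74.0323


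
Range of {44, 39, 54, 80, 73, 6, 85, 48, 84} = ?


Max = 85, Min = 6
Range = 85 - 6 = 79

Range = 79


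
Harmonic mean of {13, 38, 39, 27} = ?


Sum of reciprocals = 1/13 + 1/38 + 1/39 + 1/27 = 0.165917
HM = 4/0.165917 = 24.1085

HM = 24.1085


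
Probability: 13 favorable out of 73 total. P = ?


P = 13/73 = 0.1781

P = 0.1781


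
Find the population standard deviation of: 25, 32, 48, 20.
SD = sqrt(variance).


Mean = 31.2500
Variance = 111.6875
SD = sqrt(111.6875) = 10.5682

SD = 10.5682


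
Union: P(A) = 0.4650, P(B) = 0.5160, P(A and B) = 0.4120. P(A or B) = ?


P(A∪B) = 0.4650 + 0.5160 - 0.4120
= 0.9810 - 0.4120
= 0.5690

P(A∪B) = 0.5690


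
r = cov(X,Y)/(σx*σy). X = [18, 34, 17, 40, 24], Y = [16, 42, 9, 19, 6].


Mean X = 26.6000, Mean Y = 18.4000
SD X = 9.024411, SD Y = 12.690154
Cov = 65.160000
r = 65.160000/(9.024411*12.690154) = 0.5690

r = 0.5690


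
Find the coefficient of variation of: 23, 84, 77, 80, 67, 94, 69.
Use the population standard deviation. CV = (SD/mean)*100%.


Mean = 70.5714
SD = 21.1718
CV = (21.1718/70.5714)*100 = 30.0005%

CV = 30.0005%


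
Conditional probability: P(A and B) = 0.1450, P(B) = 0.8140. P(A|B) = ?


P(A|B) = 0.1450/0.8140 = 0.1781

P(A|B) = 0.1781


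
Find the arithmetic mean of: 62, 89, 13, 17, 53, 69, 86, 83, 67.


Sum = 62 + 89 + 13 + 17 + 53 + 69 + 86 + 83 + 67 = 539
n = 9
Mean = 539/9 = 59.8889

Mean = 59.8889


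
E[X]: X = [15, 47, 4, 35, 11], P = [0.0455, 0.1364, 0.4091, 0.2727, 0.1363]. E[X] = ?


E[X] = 15*0.0455 + 47*0.1364 + 4*0.4091 + 35*0.2727 + 11*0.1363
= 0.6825 + 6.4108 + 1.6364 + 9.5445 + 1.4993
= 19.7735

E[X] = 19.7735


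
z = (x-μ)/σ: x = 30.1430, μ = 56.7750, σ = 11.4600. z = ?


z = (30.1430 - 56.7750)/11.4600
= -26.6320/11.4600
= -2.3239

z = -2.3239


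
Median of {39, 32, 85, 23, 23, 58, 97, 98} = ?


Sorted: 23, 23, 32, 39, 58, 85, 97, 98
n = 8 (even)
Middle values: 39 and 58
Median = (39+58)/2 = 48.5000

Median = 48.5000


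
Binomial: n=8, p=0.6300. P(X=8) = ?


C(8,8) = 1
p^8 = 0.024816
(1-p)^0 = 1.000000
P = 1 * 0.024816 * 1.000000 = 0.0248

P(X=8) = 0.0248


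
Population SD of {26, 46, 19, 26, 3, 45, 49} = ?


Mean = 30.5714
Variance = 245.9592
SD = sqrt(245.9592) = 15.6831

SD = 15.6831


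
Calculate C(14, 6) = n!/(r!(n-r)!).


C(14,6) = 14!/(6! × 8!)
= 87178291200/(720 × 40320)
= 3003

C(14,6) = 3003


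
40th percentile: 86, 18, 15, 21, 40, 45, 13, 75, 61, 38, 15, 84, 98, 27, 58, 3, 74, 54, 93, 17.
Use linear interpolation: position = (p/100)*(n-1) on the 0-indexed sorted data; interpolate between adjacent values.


Sorted: 3, 13, 15, 15, 17, 18, 21, 27, 38, 40, 45, 54, 58, 61, 74, 75, 84, 86, 93, 98
n = 20
Index = 40/100 * 19 = 7.6000
Lower = data[7] = 27, Upper = data[8] = 38
P40 = 27 + 0.6000*(11) = 33.6000

P40 = 33.6000


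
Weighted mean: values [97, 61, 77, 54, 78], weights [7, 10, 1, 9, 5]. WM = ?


Numerator = 97*7 + 61*10 + 77*1 + 54*9 + 78*5 = 2242
Denominator = 7 + 10 + 1 + 9 + 5 = 32
WM = 2242/32 = 70.0625

WM = 70.0625


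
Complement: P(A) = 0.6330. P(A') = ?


P(not A) = 1 - 0.6330 = 0.3670

P(not A) = 0.3670


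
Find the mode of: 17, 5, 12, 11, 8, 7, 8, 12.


Frequencies: 5:1, 7:1, 8:2, 11:1, 12:2, 17:1
Max frequency = 2
Mode = 8, 12

Mode = 8, 12


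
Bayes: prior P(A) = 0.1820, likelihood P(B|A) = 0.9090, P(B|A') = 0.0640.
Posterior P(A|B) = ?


P(B) = P(B|A)*P(A) + P(B|A')*P(A')
= 0.9090*0.1820 + 0.0640*0.8180
= 0.165438 + 0.052352 = 0.217790
P(A|B) = 0.165438/0.217790 = 0.7596

P(A|B) = 0.7596


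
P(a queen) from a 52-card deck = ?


4 queens in 52 cards
P = 4/52 = 0.0769

P = 0.0769


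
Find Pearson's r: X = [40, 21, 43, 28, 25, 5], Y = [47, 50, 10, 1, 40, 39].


Mean X = 27.0000, Mean Y = 31.1667
SD X = 12.583057, SD Y = 18.720903
Cov = -77.666667
r = -77.666667/(12.583057*18.720903) = -0.3297

r = -0.3297


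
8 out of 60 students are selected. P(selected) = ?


P = 8/60 = 0.1333

P = 0.1333


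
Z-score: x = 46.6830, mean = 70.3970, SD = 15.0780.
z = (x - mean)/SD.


z = (46.6830 - 70.3970)/15.0780
= -23.7140/15.0780
= -1.5728

z = -1.5728


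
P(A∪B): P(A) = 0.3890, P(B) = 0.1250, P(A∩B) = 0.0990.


P(A∪B) = 0.3890 + 0.1250 - 0.0990
= 0.5140 - 0.0990
= 0.4150

P(A∪B) = 0.4150


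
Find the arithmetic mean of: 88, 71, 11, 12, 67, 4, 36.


Sum = 88 + 71 + 11 + 12 + 67 + 4 + 36 = 289
n = 7
Mean = 289/7 = 41.2857

Mean = 41.2857


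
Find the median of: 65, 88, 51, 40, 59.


Sorted: 40, 51, 59, 65, 88
n = 5 (odd)
Middle value = 59

Median = 59


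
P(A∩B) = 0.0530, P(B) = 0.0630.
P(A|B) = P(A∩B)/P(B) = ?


P(A|B) = 0.0530/0.0630 = 0.8413

P(A|B) = 0.8413


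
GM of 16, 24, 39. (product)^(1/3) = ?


Product = 16 × 24 × 39 = 14976
GM = 14976^(1/3) = 24.6490

GM = 24.6490


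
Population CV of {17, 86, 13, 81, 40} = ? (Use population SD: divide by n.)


Mean = 47.4000
SD = 30.9231
CV = (30.9231/47.4000)*100 = 65.2387%

CV = 65.2387%


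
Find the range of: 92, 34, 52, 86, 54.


Max = 92, Min = 34
Range = 92 - 34 = 58

Range = 58


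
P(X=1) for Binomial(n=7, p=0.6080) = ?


C(7,1) = 7
p^1 = 0.608000
(1-p)^6 = 0.003628
P = 7 * 0.608000 * 0.003628 = 0.0154

P(X=1) = 0.0154


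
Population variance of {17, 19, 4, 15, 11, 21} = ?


Mean = 14.5000
Squared deviations: 6.2500, 20.2500, 110.2500, 0.2500, 12.2500, 42.2500
Sum = 191.5000
Variance = 191.5000/6 = 31.9167

Variance = 31.9167


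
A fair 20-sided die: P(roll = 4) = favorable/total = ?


Favorable outcomes (roll = 4): 1
Total outcomes = 20
P = 1/20 = 0.0500

P = 0.0500


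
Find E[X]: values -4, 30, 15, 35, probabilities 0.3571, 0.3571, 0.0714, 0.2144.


E[X] = -4*0.3571 + 30*0.3571 + 15*0.0714 + 35*0.2144
= -1.4284 + 10.7130 + 1.0710 + 7.5040
= 17.8596

E[X] = 17.8596


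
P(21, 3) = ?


P(21,3) = 21!/18!
= 51090942171709440000/6402373705728000
= 7980

P(21,3) = 7980


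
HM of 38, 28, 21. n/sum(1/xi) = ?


Sum of reciprocals = 1/38 + 1/28 + 1/21 = 0.109649
HM = 3/0.109649 = 27.3600

HM = 27.3600


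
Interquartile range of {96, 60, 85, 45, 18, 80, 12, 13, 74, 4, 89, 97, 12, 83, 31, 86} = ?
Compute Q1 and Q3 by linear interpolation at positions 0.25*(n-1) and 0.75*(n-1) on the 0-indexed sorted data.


Sorted: 4, 12, 12, 13, 18, 31, 45, 60, 74, 80, 83, 85, 86, 89, 96, 97
Q1 (25th %ile) = 16.7500
Q3 (75th %ile) = 85.2500
IQR = 85.2500 - 16.7500 = 68.5000

IQR = 68.5000


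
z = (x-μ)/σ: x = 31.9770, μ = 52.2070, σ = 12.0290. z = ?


z = (31.9770 - 52.2070)/12.0290
= -20.2300/12.0290
= -1.6818

z = -1.6818


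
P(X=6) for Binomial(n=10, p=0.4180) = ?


C(10,6) = 210
p^6 = 0.005334
(1-p)^4 = 0.114734
P = 210 * 0.005334 * 0.114734 = 0.1285

P(X=6) = 0.1285


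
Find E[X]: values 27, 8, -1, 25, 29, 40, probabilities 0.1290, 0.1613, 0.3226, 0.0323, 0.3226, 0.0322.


E[X] = 27*0.1290 + 8*0.1613 - 1*0.3226 + 25*0.0323 + 29*0.3226 + 40*0.0322
= 3.4830 + 1.2904 - 0.3226 + 0.8075 + 9.3554 + 1.2880
= 15.9017

E[X] = 15.9017


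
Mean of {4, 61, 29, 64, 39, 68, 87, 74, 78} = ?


Sum = 4 + 61 + 29 + 64 + 39 + 68 + 87 + 74 + 78 = 504
n = 9
Mean = 504/9 = 56.0000

Mean = 56.0000


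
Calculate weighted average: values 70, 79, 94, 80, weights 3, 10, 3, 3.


Numerator = 70*3 + 79*10 + 94*3 + 80*3 = 1522
Denominator = 3 + 10 + 3 + 3 = 19
WM = 1522/19 = 80.1053

WM = 80.1053


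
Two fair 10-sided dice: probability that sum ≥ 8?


Total outcomes = 10×10 = 100
Favorable (sum ≥ 8): 79
P = 79/100 = 0.7900

P = 0.7900


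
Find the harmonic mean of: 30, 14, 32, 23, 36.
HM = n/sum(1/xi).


Sum of reciprocals = 1/30 + 1/14 + 1/32 + 1/23 + 1/36 = 0.207268
HM = 5/0.207268 = 24.1234

HM = 24.1234


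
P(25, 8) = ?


P(25,8) = 25!/17!
= 15511210043330985984000000/355687428096000
= 43609104000

P(25,8) = 43609104000


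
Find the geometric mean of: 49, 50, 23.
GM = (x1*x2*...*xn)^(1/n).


Product = 49 × 50 × 23 = 56350
GM = 56350^(1/3) = 38.3382

GM = 38.3382


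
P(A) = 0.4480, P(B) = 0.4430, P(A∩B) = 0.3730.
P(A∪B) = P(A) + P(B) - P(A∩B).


P(A∪B) = 0.4480 + 0.4430 - 0.3730
= 0.8910 - 0.3730
= 0.5180

P(A∪B) = 0.5180


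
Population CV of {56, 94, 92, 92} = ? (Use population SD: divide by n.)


Mean = 83.5000
SD = 15.8981
CV = (15.8981/83.5000)*100 = 19.0397%

CV = 19.0397%


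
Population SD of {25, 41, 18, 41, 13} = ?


Mean = 27.6000
Variance = 134.2400
SD = sqrt(134.2400) = 11.5862

SD = 11.5862


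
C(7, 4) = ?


C(7,4) = 7!/(4! × 3!)
= 5040/(24 × 6)
= 35

C(7,4) = 35


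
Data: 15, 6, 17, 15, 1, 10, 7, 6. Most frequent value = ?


Frequencies: 1:1, 6:2, 7:1, 10:1, 15:2, 17:1
Max frequency = 2
Mode = 6, 15

Mode = 6, 15


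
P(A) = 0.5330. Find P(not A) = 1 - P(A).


P(not A) = 1 - 0.5330 = 0.4670

P(not A) = 0.4670


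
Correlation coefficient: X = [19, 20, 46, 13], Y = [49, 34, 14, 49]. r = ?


Mean X = 24.5000, Mean Y = 36.5000
SD X = 12.698425, SD Y = 14.361407
Cov = -171.250000
r = -171.250000/(12.698425*14.361407) = -0.9390

r = -0.9390


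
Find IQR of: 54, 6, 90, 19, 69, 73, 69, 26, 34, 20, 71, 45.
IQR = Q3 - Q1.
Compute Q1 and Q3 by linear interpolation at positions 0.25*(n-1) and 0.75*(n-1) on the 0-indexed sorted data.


Sorted: 6, 19, 20, 26, 34, 45, 54, 69, 69, 71, 73, 90
Q1 (25th %ile) = 24.5000
Q3 (75th %ile) = 69.5000
IQR = 69.5000 - 24.5000 = 45.0000

IQR = 45.0000


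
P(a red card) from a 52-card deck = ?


26 red cards in 52 cards
P = 26/52 = 0.5000

P = 0.5000


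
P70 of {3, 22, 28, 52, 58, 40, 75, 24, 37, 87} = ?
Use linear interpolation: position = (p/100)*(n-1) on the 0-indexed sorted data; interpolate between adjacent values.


Sorted: 3, 22, 24, 28, 37, 40, 52, 58, 75, 87
n = 10
Index = 70/100 * 9 = 6.3000
Lower = data[6] = 52, Upper = data[7] = 58
P70 = 52 + 0.3000*(6) = 53.8000

P70 = 53.8000


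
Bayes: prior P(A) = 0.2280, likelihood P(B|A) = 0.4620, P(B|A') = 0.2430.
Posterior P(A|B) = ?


P(B) = P(B|A)*P(A) + P(B|A')*P(A')
= 0.4620*0.2280 + 0.2430*0.7720
= 0.105336 + 0.187596 = 0.292932
P(A|B) = 0.105336/0.292932 = 0.3596

P(A|B) = 0.3596


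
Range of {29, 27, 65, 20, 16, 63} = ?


Max = 65, Min = 16
Range = 65 - 16 = 49

Range = 49


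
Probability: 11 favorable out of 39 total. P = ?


P = 11/39 = 0.2821

P = 0.2821


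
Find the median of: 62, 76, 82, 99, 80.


Sorted: 62, 76, 80, 82, 99
n = 5 (odd)
Middle value = 80

Median = 80


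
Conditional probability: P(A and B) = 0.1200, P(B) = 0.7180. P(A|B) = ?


P(A|B) = 0.1200/0.7180 = 0.1671

P(A|B) = 0.1671


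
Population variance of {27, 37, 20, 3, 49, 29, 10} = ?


Mean = 25.0000
Squared deviations: 4.0000, 144.0000, 25.0000, 484.0000, 576.0000, 16.0000, 225.0000
Sum = 1474.0000
Variance = 1474.0000/7 = 210.5714

Variance = 210.5714


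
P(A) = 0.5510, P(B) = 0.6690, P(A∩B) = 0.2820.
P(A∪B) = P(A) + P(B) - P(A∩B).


P(A∪B) = 0.5510 + 0.6690 - 0.2820
= 1.2200 - 0.2820
= 0.9380

P(A∪B) = 0.9380


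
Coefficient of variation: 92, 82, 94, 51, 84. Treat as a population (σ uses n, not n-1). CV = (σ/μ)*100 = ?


Mean = 80.6000
SD = 15.4868
CV = (15.4868/80.6000)*100 = 19.2144%

CV = 19.2144%


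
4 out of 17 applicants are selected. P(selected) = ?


P = 4/17 = 0.2353

P = 0.2353


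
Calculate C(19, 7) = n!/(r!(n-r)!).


C(19,7) = 19!/(7! × 12!)
= 121645100408832000/(5040 × 479001600)
= 50388

C(19,7) = 50388


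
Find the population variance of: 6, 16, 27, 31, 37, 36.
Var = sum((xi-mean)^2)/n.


Mean = 25.5000
Squared deviations: 380.2500, 90.2500, 2.2500, 30.2500, 132.2500, 110.2500
Sum = 745.5000
Variance = 745.5000/6 = 124.2500

Variance = 124.2500


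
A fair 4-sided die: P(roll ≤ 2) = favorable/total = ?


Favorable outcomes (roll ≤ 2): 2
Total outcomes = 4
P = 2/4 = 0.5000

P = 0.5000


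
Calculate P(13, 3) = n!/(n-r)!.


P(13,3) = 13!/10!
= 6227020800/3628800
= 1716

P(13,3) = 1716


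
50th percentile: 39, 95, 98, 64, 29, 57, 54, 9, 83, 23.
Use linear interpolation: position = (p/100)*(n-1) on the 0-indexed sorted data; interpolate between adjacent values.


Sorted: 9, 23, 29, 39, 54, 57, 64, 83, 95, 98
n = 10
Index = 50/100 * 9 = 4.5000
Lower = data[4] = 54, Upper = data[5] = 57
P50 = 54 + 0.5000*(3) = 55.5000

P50 = 55.5000


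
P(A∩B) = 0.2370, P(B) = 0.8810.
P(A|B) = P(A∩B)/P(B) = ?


P(A|B) = 0.2370/0.8810 = 0.2690

P(A|B) = 0.2690


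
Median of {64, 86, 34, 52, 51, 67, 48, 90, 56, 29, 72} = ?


Sorted: 29, 34, 48, 51, 52, 56, 64, 67, 72, 86, 90
n = 11 (odd)
Middle value = 56

Median = 56


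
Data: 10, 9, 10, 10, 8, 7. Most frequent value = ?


Frequencies: 7:1, 8:1, 9:1, 10:3
Max frequency = 3
Mode = 10

Mode = 10


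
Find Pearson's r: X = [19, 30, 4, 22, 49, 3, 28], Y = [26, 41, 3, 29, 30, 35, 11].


Mean X = 22.1429, Mean Y = 25.0000
SD X = 14.749611, SD Y = 12.409674
Cov = 54.571429
r = 54.571429/(14.749611*12.409674) = 0.2981

r = 0.2981


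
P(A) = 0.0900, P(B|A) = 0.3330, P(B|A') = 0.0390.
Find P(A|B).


P(B) = P(B|A)*P(A) + P(B|A')*P(A')
= 0.3330*0.0900 + 0.0390*0.9100
= 0.029970 + 0.035490 = 0.065460
P(A|B) = 0.029970/0.065460 = 0.4578

P(A|B) = 0.4578


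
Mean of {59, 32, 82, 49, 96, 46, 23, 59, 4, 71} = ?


Sum = 59 + 32 + 82 + 49 + 96 + 46 + 23 + 59 + 4 + 71 = 521
n = 10
Mean = 521/10 = 52.1000

Mean = 52.1000


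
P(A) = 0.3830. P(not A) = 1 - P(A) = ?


P(not A) = 1 - 0.3830 = 0.6170

P(not A) = 0.6170


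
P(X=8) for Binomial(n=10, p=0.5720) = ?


C(10,8) = 45
p^8 = 0.011460
(1-p)^2 = 0.183184
P = 45 * 0.011460 * 0.183184 = 0.0945

P(X=8) = 0.0945


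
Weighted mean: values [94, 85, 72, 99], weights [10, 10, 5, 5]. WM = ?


Numerator = 94*10 + 85*10 + 72*5 + 99*5 = 2645
Denominator = 10 + 10 + 5 + 5 = 30
WM = 2645/30 = 88.1667

WM = 88.1667


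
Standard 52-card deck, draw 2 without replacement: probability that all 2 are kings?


P(all kings) = (4/52) × (3/51)
= 0.0045

P = 0.0045


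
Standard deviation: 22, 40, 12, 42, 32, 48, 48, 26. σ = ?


Mean = 33.7500
Variance = 148.4375
SD = sqrt(148.4375) = 12.1835

SD = 12.1835


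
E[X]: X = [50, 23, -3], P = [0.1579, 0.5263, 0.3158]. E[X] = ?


E[X] = 50*0.1579 + 23*0.5263 - 3*0.3158
= 7.8950 + 12.1049 - 0.9474
= 19.0525

E[X] = 19.0525


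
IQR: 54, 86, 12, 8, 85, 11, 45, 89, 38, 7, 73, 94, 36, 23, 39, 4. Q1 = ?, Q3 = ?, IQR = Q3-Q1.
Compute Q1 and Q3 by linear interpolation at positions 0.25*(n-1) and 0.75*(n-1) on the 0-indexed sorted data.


Sorted: 4, 7, 8, 11, 12, 23, 36, 38, 39, 45, 54, 73, 85, 86, 89, 94
Q1 (25th %ile) = 11.7500
Q3 (75th %ile) = 76.0000
IQR = 76.0000 - 11.7500 = 64.2500

IQR = 64.2500


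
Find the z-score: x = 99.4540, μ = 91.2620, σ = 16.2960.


z = (99.4540 - 91.2620)/16.2960
= 8.1920/16.2960
= 0.5027

z = 0.5027


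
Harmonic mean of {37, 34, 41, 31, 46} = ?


Sum of reciprocals = 1/37 + 1/34 + 1/41 + 1/31 + 1/46 = 0.134826
HM = 5/0.134826 = 37.0848

HM = 37.0848


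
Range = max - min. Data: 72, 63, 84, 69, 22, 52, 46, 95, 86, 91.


Max = 95, Min = 22
Range = 95 - 22 = 73

Range = 73


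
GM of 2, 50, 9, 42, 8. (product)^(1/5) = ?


Product = 2 × 50 × 9 × 42 × 8 = 302400
GM = 302400^(1/5) = 12.4772

GM = 12.4772


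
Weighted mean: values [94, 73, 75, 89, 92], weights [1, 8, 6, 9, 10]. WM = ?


Numerator = 94*1 + 73*8 + 75*6 + 89*9 + 92*10 = 2849
Denominator = 1 + 8 + 6 + 9 + 10 = 34
WM = 2849/34 = 83.7941

WM = 83.7941


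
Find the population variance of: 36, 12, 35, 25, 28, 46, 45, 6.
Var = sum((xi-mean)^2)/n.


Mean = 29.1250
Squared deviations: 47.2656, 293.2656, 34.5156, 17.0156, 1.2656, 284.7656, 252.0156, 534.7656
Sum = 1464.8750
Variance = 1464.8750/8 = 183.1094

Variance = 183.1094


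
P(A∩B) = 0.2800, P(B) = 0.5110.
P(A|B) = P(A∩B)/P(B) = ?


P(A|B) = 0.2800/0.5110 = 0.5479

P(A|B) = 0.5479


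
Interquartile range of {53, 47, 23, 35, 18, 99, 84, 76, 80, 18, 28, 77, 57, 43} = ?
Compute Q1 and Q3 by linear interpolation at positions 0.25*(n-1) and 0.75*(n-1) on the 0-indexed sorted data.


Sorted: 18, 18, 23, 28, 35, 43, 47, 53, 57, 76, 77, 80, 84, 99
Q1 (25th %ile) = 29.7500
Q3 (75th %ile) = 76.7500
IQR = 76.7500 - 29.7500 = 47.0000

IQR = 47.0000


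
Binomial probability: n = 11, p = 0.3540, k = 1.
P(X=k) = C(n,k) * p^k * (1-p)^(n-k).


C(11,1) = 11
p^1 = 0.354000
(1-p)^10 = 0.012657
P = 11 * 0.354000 * 0.012657 = 0.0493

P(X=1) = 0.0493


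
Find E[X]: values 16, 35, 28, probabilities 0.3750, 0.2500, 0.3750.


E[X] = 16*0.3750 + 35*0.2500 + 28*0.3750
= 6.0000 + 8.7500 + 10.5000
= 25.2500

E[X] = 25.2500


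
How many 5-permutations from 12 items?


P(12,5) = 12!/7!
= 479001600/5040
= 95040

P(12,5) = 95040


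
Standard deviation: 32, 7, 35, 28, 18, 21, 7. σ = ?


Mean = 21.1429
Variance = 109.5510
SD = sqrt(109.5510) = 10.4667

SD = 10.4667


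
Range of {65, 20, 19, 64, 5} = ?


Max = 65, Min = 5
Range = 65 - 5 = 60

Range = 60


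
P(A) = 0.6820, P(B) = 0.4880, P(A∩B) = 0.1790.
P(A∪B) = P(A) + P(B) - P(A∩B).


P(A∪B) = 0.6820 + 0.4880 - 0.1790
= 1.1700 - 0.1790
= 0.9910

P(A∪B) = 0.9910


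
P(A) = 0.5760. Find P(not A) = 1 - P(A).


P(not A) = 1 - 0.5760 = 0.4240

P(not A) = 0.4240


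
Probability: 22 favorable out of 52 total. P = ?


P = 22/52 = 0.4231

P = 0.4231


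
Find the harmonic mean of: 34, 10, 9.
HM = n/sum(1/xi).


Sum of reciprocals = 1/34 + 1/10 + 1/9 = 0.240523
HM = 3/0.240523 = 12.4728

HM = 12.4728


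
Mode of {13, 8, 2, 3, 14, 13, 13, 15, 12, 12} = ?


Frequencies: 2:1, 3:1, 8:1, 12:2, 13:3, 14:1, 15:1
Max frequency = 3
Mode = 13

Mode = 13


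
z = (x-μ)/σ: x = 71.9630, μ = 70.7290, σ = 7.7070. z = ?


z = (71.9630 - 70.7290)/7.7070
= 1.2340/7.7070
= 0.1601

z = 0.1601


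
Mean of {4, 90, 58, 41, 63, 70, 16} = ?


Sum = 4 + 90 + 58 + 41 + 63 + 70 + 16 = 342
n = 7
Mean = 342/7 = 48.8571

Mean = 48.8571


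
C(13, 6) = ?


C(13,6) = 13!/(6! × 7!)
= 6227020800/(720 × 5040)
= 1716

C(13,6) = 1716


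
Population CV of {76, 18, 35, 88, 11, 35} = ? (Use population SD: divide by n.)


Mean = 43.8333
SD = 28.5390
CV = (28.5390/43.8333)*100 = 65.1079%

CV = 65.1079%


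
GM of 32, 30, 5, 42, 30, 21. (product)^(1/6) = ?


Product = 32 × 30 × 5 × 42 × 30 × 21 = 127008000
GM = 127008000^(1/6) = 22.4201

GM = 22.4201


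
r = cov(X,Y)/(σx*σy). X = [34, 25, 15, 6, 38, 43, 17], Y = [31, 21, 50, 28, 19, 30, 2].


Mean X = 25.4286, Mean Y = 25.8571
SD X = 12.522633, SD Y = 13.474087
Cov = -8.510204
r = -8.510204/(12.522633*13.474087) = -0.0504

r = -0.0504


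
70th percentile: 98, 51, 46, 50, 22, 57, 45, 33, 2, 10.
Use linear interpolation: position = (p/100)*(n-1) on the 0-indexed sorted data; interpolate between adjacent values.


Sorted: 2, 10, 22, 33, 45, 46, 50, 51, 57, 98
n = 10
Index = 70/100 * 9 = 6.3000
Lower = data[6] = 50, Upper = data[7] = 51
P70 = 50 + 0.3000*(1) = 50.3000

P70 = 50.3000


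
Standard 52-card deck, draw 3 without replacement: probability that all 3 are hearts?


P(all hearts) = (13/52) × (12/51) × (11/50)
= 0.0129

P = 0.0129


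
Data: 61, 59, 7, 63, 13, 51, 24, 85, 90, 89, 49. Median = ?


Sorted: 7, 13, 24, 49, 51, 59, 61, 63, 85, 89, 90
n = 11 (odd)
Middle value = 59

Median = 59


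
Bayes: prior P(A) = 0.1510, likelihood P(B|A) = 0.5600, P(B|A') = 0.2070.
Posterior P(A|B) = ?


P(B) = P(B|A)*P(A) + P(B|A')*P(A')
= 0.5600*0.1510 + 0.2070*0.8490
= 0.084560 + 0.175743 = 0.260303
P(A|B) = 0.084560/0.260303 = 0.3249

P(A|B) = 0.3249


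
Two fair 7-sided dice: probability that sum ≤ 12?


Total outcomes = 7×7 = 49
Favorable (sum ≤ 12): 46
P = 46/49 = 0.9388

P = 0.9388


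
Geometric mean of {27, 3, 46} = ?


Product = 27 × 3 × 46 = 3726
GM = 3726^(1/3) = 15.5029

GM = 15.5029


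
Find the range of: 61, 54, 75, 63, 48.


Max = 75, Min = 48
Range = 75 - 48 = 27

Range = 27


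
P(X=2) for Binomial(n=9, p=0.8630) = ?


C(9,2) = 36
p^2 = 0.744769
(1-p)^7 = 9.058243e-07
P = 36 * 0.744769 * 9.058243e-07 = 2.4287e-05

P(X=2) = 2.4287e-05


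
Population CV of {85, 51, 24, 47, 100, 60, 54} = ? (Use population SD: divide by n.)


Mean = 60.1429
SD = 23.3203
CV = (23.3203/60.1429)*100 = 38.7749%

CV = 38.7749%


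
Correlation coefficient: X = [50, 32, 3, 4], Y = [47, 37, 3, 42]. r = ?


Mean X = 22.2500, Mean Y = 32.2500
SD X = 19.803724, SD Y = 17.253623
Cov = 210.187500
r = 210.187500/(19.803724*17.253623) = 0.6151

r = 0.6151


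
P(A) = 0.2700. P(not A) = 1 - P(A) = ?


P(not A) = 1 - 0.2700 = 0.7300

P(not A) = 0.7300


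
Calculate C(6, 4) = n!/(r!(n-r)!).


C(6,4) = 6!/(4! × 2!)
= 720/(24 × 2)
= 15

C(6,4) = 15


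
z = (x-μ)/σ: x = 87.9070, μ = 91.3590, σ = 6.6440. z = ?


z = (87.9070 - 91.3590)/6.6440
= -3.4520/6.6440
= -0.5196

z = -0.5196


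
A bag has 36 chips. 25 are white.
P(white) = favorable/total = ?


P = 25/36 = 0.6944

P = 0.6944


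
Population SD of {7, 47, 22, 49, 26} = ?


Mean = 30.2000
Variance = 251.7600
SD = sqrt(251.7600) = 15.8669

SD = 15.8669


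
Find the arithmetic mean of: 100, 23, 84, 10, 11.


Sum = 100 + 23 + 84 + 10 + 11 = 228
n = 5
Mean = 228/5 = 45.6000

Mean = 45.6000


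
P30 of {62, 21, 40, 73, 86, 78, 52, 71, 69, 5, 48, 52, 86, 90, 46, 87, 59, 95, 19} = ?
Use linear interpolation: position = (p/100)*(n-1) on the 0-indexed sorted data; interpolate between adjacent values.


Sorted: 5, 19, 21, 40, 46, 48, 52, 52, 59, 62, 69, 71, 73, 78, 86, 86, 87, 90, 95
n = 19
Index = 30/100 * 18 = 5.4000
Lower = data[5] = 48, Upper = data[6] = 52
P30 = 48 + 0.4000*(4) = 49.6000

P30 = 49.6000


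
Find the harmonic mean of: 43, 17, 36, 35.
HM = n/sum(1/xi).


Sum of reciprocals = 1/43 + 1/17 + 1/36 + 1/35 = 0.138429
HM = 4/0.138429 = 28.8958

HM = 28.8958


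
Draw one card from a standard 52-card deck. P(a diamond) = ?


13 diamonds in 52 cards
P = 13/52 = 0.2500

P = 0.2500


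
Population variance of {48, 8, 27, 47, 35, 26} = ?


Mean = 31.8333
Squared deviations: 261.3611, 568.0278, 23.3611, 230.0278, 10.0278, 34.0278
Sum = 1126.8333
Variance = 1126.8333/6 = 187.8056

Variance = 187.8056


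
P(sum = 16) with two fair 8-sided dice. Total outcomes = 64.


Total outcomes = 8×8 = 64
Favorable (sum = 16): 1
P = 1/64 = 0.0156

P = 0.0156


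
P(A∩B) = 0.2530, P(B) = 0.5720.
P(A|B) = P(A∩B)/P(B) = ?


P(A|B) = 0.2530/0.5720 = 0.4423

P(A|B) = 0.4423


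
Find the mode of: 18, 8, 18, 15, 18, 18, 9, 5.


Frequencies: 5:1, 8:1, 9:1, 15:1, 18:4
Max frequency = 4
Mode = 18

Mode = 18


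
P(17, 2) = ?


P(17,2) = 17!/15!
= 355687428096000/1307674368000
= 272

P(17,2) = 272


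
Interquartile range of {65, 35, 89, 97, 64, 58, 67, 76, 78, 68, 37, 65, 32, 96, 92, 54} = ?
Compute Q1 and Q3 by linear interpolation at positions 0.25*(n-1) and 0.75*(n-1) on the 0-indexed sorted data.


Sorted: 32, 35, 37, 54, 58, 64, 65, 65, 67, 68, 76, 78, 89, 92, 96, 97
Q1 (25th %ile) = 57.0000
Q3 (75th %ile) = 80.7500
IQR = 80.7500 - 57.0000 = 23.7500

IQR = 23.7500


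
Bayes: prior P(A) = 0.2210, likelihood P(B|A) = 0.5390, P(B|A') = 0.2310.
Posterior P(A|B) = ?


P(B) = P(B|A)*P(A) + P(B|A')*P(A')
= 0.5390*0.2210 + 0.2310*0.7790
= 0.119119 + 0.179949 = 0.299068
P(A|B) = 0.119119/0.299068 = 0.3983

P(A|B) = 0.3983


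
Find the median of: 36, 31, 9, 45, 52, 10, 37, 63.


Sorted: 9, 10, 31, 36, 37, 45, 52, 63
n = 8 (even)
Middle values: 36 and 37
Median = (36+37)/2 = 36.5000

Median = 36.5000


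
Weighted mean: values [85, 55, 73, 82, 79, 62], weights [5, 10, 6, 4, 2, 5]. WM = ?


Numerator = 85*5 + 55*10 + 73*6 + 82*4 + 79*2 + 62*5 = 2209
Denominator = 5 + 10 + 6 + 4 + 2 + 5 = 32
WM = 2209/32 = 69.0312

WM = 69.0312


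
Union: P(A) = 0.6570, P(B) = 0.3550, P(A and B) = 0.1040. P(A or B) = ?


P(A∪B) = 0.6570 + 0.3550 - 0.1040
= 1.0120 - 0.1040
= 0.9080

P(A∪B) = 0.9080


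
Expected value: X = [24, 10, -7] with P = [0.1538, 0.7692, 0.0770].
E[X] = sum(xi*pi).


E[X] = 24*0.1538 + 10*0.7692 - 7*0.0770
= 3.6912 + 7.6920 - 0.5390
= 10.8442

E[X] = 10.8442


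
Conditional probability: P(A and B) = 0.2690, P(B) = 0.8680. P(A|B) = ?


P(A|B) = 0.2690/0.8680 = 0.3099

P(A|B) = 0.3099


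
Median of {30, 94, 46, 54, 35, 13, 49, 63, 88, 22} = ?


Sorted: 13, 22, 30, 35, 46, 49, 54, 63, 88, 94
n = 10 (even)
Middle values: 46 and 49
Median = (46+49)/2 = 47.5000

Median = 47.5000


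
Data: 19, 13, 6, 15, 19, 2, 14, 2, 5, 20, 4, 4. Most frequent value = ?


Frequencies: 2:2, 4:2, 5:1, 6:1, 13:1, 14:1, 15:1, 19:2, 20:1
Max frequency = 2
Mode = 2, 4, 19

Mode = 2, 4, 19


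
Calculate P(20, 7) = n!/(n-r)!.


P(20,7) = 20!/13!
= 2432902008176640000/6227020800
= 390700800

P(20,7) = 390700800


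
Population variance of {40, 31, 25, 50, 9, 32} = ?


Mean = 31.1667
Squared deviations: 78.0278, 0.0278, 38.0278, 354.6944, 491.3611, 0.6944
Sum = 962.8333
Variance = 962.8333/6 = 160.4722

Variance = 160.4722


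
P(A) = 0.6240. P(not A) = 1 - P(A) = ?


P(not A) = 1 - 0.6240 = 0.3760

P(not A) = 0.3760


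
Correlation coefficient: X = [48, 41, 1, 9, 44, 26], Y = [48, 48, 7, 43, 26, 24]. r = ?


Mean X = 28.1667, Mean Y = 32.6667
SD X = 17.883108, SD Y = 15.029600
Cov = 152.222222
r = 152.222222/(17.883108*15.029600) = 0.5664

r = 0.5664


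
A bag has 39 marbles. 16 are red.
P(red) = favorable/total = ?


P = 16/39 = 0.4103

P = 0.4103


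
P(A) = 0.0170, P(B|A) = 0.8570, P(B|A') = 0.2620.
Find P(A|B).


P(B) = P(B|A)*P(A) + P(B|A')*P(A')
= 0.8570*0.0170 + 0.2620*0.9830
= 0.014569 + 0.257546 = 0.272115
P(A|B) = 0.014569/0.272115 = 0.0535

P(A|B) = 0.0535


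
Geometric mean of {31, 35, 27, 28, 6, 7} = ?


Product = 31 × 35 × 27 × 28 × 6 × 7 = 34450920
GM = 34450920^(1/6) = 18.0385

GM = 18.0385


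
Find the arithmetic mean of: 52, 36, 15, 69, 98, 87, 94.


Sum = 52 + 36 + 15 + 69 + 98 + 87 + 94 = 451
n = 7
Mean = 451/7 = 64.4286

Mean = 64.4286


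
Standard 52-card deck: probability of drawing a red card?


26 red cards in 52 cards
P = 26/52 = 0.5000

P = 0.5000


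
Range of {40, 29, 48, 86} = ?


Max = 86, Min = 29
Range = 86 - 29 = 57

Range = 57


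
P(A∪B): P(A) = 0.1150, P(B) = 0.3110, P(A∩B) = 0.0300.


P(A∪B) = 0.1150 + 0.3110 - 0.0300
= 0.4260 - 0.0300
= 0.3960

P(A∪B) = 0.3960


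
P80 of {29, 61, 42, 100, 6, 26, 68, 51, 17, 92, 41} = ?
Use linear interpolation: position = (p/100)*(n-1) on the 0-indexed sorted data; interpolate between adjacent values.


Sorted: 6, 17, 26, 29, 41, 42, 51, 61, 68, 92, 100
n = 11
Index = 80/100 * 10 = 8.0000
Lower = data[8] = 68, Upper = data[9] = 92
P80 = 68 + 0*(24) = 68.0000

P80 = 68.0000


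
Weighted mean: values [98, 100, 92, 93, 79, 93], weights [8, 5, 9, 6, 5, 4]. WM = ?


Numerator = 98*8 + 100*5 + 92*9 + 93*6 + 79*5 + 93*4 = 3437
Denominator = 8 + 5 + 9 + 6 + 5 + 4 = 37
WM = 3437/37 = 92.8919

WM = 92.8919


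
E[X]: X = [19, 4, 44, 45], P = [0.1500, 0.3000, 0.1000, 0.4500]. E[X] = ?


E[X] = 19*0.1500 + 4*0.3000 + 44*0.1000 + 45*0.4500
= 2.8500 + 1.2000 + 4.4000 + 20.2500
= 28.7000

E[X] = 28.7000


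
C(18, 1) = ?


C(18,1) = 18!/(1! × 17!)
= 6402373705728000/(1 × 355687428096000)
= 18

C(18,1) = 18


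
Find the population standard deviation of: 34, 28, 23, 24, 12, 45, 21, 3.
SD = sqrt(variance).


Mean = 23.7500
Variance = 143.9375
SD = sqrt(143.9375) = 11.9974

SD = 11.9974


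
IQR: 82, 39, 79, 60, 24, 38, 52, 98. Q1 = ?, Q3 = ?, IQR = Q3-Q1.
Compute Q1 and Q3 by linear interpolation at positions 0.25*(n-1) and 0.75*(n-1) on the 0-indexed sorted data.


Sorted: 24, 38, 39, 52, 60, 79, 82, 98
Q1 (25th %ile) = 38.7500
Q3 (75th %ile) = 79.7500
IQR = 79.7500 - 38.7500 = 41.0000

IQR = 41.0000


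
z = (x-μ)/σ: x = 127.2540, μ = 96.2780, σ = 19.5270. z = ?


z = (127.2540 - 96.2780)/19.5270
= 30.9760/19.5270
= 1.5863

z = 1.5863


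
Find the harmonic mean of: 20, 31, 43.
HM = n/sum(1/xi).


Sum of reciprocals = 1/20 + 1/31 + 1/43 = 0.105514
HM = 3/0.105514 = 28.4323

HM = 28.4323


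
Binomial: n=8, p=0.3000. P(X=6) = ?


C(8,6) = 28
p^6 = 0.000729
(1-p)^2 = 0.490000
P = 28 * 0.000729 * 0.490000 = 0.0100

P(X=6) = 0.0100
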